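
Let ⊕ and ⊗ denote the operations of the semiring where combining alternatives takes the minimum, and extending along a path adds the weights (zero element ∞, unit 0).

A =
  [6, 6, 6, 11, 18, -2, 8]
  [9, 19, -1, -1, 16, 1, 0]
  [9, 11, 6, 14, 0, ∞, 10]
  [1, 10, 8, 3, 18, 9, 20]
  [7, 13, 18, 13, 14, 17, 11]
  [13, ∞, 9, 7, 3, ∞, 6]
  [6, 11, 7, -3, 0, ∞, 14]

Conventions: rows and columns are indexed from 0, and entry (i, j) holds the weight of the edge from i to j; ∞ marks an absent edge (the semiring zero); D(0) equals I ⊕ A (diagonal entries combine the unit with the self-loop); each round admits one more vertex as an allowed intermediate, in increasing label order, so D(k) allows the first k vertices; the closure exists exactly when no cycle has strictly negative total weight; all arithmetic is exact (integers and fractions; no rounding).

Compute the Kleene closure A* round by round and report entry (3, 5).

D(0):
  [0, 6, 6, 11, 18, -2, 8]
  [9, 0, -1, -1, 16, 1, 0]
  [9, 11, 0, 14, 0, ∞, 10]
  [1, 10, 8, 0, 18, 9, 20]
  [7, 13, 18, 13, 0, 17, 11]
  [13, ∞, 9, 7, 3, 0, 6]
  [6, 11, 7, -3, 0, ∞, 0]
D(1):
  [0, 6, 6, 11, 18, -2, 8]
  [9, 0, -1, -1, 16, 1, 0]
  [9, 11, 0, 14, 0, 7, 10]
  [1, 7, 7, 0, 18, -1, 9]
  [7, 13, 13, 13, 0, 5, 11]
  [13, 19, 9, 7, 3, 0, 6]
  [6, 11, 7, -3, 0, 4, 0]
D(2):
  [0, 6, 5, 5, 18, -2, 6]
  [9, 0, -1, -1, 16, 1, 0]
  [9, 11, 0, 10, 0, 7, 10]
  [1, 7, 6, 0, 18, -1, 7]
  [7, 13, 12, 12, 0, 5, 11]
  [13, 19, 9, 7, 3, 0, 6]
  [6, 11, 7, -3, 0, 4, 0]
D(3):
  [0, 6, 5, 5, 5, -2, 6]
  [8, 0, -1, -1, -1, 1, 0]
  [9, 11, 0, 10, 0, 7, 10]
  [1, 7, 6, 0, 6, -1, 7]
  [7, 13, 12, 12, 0, 5, 11]
  [13, 19, 9, 7, 3, 0, 6]
  [6, 11, 7, -3, 0, 4, 0]
D(4):
  [0, 6, 5, 5, 5, -2, 6]
  [0, 0, -1, -1, -1, -2, 0]
  [9, 11, 0, 10, 0, 7, 10]
  [1, 7, 6, 0, 6, -1, 7]
  [7, 13, 12, 12, 0, 5, 11]
  [8, 14, 9, 7, 3, 0, 6]
  [-2, 4, 3, -3, 0, -4, 0]
D(5):
  [0, 6, 5, 5, 5, -2, 6]
  [0, 0, -1, -1, -1, -2, 0]
  [7, 11, 0, 10, 0, 5, 10]
  [1, 7, 6, 0, 6, -1, 7]
  [7, 13, 12, 12, 0, 5, 11]
  [8, 14, 9, 7, 3, 0, 6]
  [-2, 4, 3, -3, 0, -4, 0]
D(6):
  [0, 6, 5, 5, 1, -2, 4]
  [0, 0, -1, -1, -1, -2, 0]
  [7, 11, 0, 10, 0, 5, 10]
  [1, 7, 6, 0, 2, -1, 5]
  [7, 13, 12, 12, 0, 5, 11]
  [8, 14, 9, 7, 3, 0, 6]
  [-2, 4, 3, -3, -1, -4, 0]
D(7):
  [0, 6, 5, 1, 1, -2, 4]
  [-2, 0, -1, -3, -1, -4, 0]
  [7, 11, 0, 7, 0, 5, 10]
  [1, 7, 6, 0, 2, -1, 5]
  [7, 13, 12, 8, 0, 5, 11]
  [4, 10, 9, 3, 3, 0, 6]
  [-2, 4, 3, -3, -1, -4, 0]
Answer: A*[3][5] = -1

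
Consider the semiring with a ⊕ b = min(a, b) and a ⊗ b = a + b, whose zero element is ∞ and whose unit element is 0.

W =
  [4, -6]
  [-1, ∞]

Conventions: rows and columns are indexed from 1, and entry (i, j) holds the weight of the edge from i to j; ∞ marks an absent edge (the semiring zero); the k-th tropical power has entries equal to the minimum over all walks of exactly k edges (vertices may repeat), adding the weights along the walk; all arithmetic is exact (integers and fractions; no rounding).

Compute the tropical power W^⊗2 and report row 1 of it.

W^⊗2:
  [-7, -2]
  [3, -7]
Answer: row 1 of W^⊗2 = [-7, -2]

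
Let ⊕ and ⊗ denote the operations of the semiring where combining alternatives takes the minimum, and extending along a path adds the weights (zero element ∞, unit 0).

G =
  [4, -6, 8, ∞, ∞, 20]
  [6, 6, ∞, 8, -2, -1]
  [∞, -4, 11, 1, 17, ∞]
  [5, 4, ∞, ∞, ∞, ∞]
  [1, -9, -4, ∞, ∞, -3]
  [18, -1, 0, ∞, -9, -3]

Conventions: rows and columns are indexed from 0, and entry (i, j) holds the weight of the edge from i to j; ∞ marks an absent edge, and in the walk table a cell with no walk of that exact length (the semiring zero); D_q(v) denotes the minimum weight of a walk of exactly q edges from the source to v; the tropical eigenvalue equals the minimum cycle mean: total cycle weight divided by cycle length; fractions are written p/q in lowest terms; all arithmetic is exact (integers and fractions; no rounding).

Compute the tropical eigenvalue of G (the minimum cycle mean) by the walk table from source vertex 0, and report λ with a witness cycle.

q=0: [0, ∞, ∞, ∞, ∞, ∞]
q=1: [4, -6, 8, ∞, ∞, 20]
q=2: [0, -2, 12, 2, -8, -7]
q=3: [-7, -17, -12, 6, -16, -11]
q=4: [-15, -25, -20, -11, -20, -19]
q=5: [-19, -29, -24, -19, -28, -26]
q=6: [-27, -37, -32, -23, -35, -31]
Optimal cycle mean attained by: cycle 1->5->4->1, total (-1) + (-9) + (-9), length 3.
Answer: λ = -19/3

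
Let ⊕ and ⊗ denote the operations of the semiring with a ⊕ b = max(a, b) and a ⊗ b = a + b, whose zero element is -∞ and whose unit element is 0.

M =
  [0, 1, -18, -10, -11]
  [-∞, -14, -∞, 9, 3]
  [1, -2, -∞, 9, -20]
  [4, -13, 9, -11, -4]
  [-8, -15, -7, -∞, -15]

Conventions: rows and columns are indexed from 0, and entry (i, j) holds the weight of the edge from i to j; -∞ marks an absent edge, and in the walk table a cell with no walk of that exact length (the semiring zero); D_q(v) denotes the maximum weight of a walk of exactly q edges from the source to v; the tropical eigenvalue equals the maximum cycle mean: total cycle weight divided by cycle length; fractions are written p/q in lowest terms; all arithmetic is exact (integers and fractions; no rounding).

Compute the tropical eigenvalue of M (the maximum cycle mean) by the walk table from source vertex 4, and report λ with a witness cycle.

q=0: [-∞, -∞, -∞, -∞, 0]
q=1: [-8, -15, -7, -∞, -15]
q=2: [-6, -7, -22, 2, -12]
q=3: [6, -5, 11, 2, -2]
q=4: [12, 9, 11, 20, -2]
q=5: [24, 13, 29, 20, 16]
Optimal cycle mean attained by: cycle 2->3->2, total 9 + 9, length 2.
Answer: λ = 9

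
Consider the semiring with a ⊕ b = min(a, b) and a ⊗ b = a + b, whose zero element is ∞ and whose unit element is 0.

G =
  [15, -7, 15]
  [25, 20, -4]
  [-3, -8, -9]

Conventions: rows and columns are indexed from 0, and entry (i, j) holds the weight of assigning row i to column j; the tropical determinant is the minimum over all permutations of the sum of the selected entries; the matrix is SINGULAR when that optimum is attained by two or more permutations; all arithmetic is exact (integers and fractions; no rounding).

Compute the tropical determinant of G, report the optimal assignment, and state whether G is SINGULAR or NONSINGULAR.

σ = (0, 1, 2): 15 + 20 + (-9) = 26
σ = (0, 2, 1): 15 + (-4) + (-8) = 3
σ = (1, 0, 2): (-7) + 25 + (-9) = 9
σ = (1, 2, 0): (-7) + (-4) + (-3) = -14
σ = (2, 0, 1): 15 + 25 + (-8) = 32
σ = (2, 1, 0): 15 + 20 + (-3) = 32
Optimal value attained by: σ = (1, 2, 0).
Answer: det⊕(G) = -14; verdict: NONSINGULAR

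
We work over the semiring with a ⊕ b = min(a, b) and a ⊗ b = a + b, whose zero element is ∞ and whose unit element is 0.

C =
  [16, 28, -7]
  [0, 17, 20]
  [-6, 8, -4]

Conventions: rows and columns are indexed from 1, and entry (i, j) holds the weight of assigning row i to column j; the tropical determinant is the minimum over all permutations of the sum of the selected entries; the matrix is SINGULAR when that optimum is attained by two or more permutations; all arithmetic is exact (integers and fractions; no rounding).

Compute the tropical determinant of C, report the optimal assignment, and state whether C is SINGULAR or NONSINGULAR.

σ = (1, 2, 3): 16 + 17 + (-4) = 29
σ = (1, 3, 2): 16 + 20 + 8 = 44
σ = (2, 1, 3): 28 + 0 + (-4) = 24
σ = (2, 3, 1): 28 + 20 + (-6) = 42
σ = (3, 1, 2): (-7) + 0 + 8 = 1
σ = (3, 2, 1): (-7) + 17 + (-6) = 4
Optimal value attained by: σ = (3, 1, 2).
Answer: det⊕(C) = 1; verdict: NONSINGULAR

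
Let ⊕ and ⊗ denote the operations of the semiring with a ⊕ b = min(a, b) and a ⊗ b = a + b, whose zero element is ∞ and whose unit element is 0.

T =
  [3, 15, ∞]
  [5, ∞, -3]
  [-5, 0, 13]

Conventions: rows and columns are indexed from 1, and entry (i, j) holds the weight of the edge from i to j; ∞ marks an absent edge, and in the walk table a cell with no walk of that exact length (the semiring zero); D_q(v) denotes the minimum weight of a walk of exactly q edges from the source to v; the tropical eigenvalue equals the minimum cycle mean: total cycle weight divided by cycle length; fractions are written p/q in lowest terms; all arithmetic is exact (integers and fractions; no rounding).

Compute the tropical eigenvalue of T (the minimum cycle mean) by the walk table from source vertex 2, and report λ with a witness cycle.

q=0: [∞, 0, ∞]
q=1: [5, ∞, -3]
q=2: [-8, -3, 10]
q=3: [-5, 7, -6]
Optimal cycle mean attained by: cycle 2->3->2, total (-3) + 0, length 2.
Answer: λ = -3/2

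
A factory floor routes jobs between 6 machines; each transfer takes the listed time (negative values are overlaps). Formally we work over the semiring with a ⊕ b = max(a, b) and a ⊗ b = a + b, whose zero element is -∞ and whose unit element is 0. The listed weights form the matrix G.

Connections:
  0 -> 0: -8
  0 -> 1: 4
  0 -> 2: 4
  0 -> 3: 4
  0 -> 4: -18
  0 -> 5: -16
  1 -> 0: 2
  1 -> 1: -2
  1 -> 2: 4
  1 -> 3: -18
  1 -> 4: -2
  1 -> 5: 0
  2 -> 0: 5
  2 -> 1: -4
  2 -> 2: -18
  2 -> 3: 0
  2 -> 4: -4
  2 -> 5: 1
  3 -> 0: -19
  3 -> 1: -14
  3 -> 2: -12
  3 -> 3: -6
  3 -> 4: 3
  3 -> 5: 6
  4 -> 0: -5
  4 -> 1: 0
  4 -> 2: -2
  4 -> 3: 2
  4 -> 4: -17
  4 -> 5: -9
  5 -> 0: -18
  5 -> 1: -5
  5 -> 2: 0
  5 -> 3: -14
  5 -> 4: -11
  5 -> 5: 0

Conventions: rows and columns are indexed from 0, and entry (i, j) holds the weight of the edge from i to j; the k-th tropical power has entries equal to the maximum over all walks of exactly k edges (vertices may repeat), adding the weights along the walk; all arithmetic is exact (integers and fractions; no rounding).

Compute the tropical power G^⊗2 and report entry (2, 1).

G^⊗2:
  [9, 2, 8, 4, 7, 10]
  [9, 6, 6, 6, 0, 5]
  [-2, 9, 9, 9, 3, 6]
  [-2, 3, 6, 5, -3, 6]
  [3, -1, 4, -1, 5, 8]
  [5, -4, 0, 0, -4, 1]
Key observation: the optimum is the walk 2->0->1, with weight 5 + 4 = 9.
Optimal value attained by: walk 2->0->1.
Answer: (G^⊗2)[2][1] = 9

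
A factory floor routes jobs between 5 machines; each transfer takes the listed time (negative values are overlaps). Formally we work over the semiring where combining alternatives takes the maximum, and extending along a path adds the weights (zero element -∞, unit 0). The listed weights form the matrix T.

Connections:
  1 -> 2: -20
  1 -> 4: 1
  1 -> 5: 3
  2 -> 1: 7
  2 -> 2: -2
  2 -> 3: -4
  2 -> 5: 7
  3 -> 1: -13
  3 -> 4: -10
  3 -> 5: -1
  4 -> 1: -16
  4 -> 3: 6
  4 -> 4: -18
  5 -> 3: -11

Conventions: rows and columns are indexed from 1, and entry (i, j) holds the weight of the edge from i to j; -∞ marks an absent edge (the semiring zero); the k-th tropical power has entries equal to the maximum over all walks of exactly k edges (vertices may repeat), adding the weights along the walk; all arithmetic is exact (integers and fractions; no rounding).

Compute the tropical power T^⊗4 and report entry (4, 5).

T^⊗2:
  [-13, -22, 7, -17, -13]
  [5, -4, -4, 8, 10]
  [-26, -33, -4, -12, -10]
  [-7, -36, -12, -4, 5]
  [-24, -∞, -∞, -21, -12]
T^⊗3:
  [-6, -24, -11, -3, 6]
  [3, -6, 14, 6, 8]
  [-17, -35, -6, -14, -5]
  [-20, -27, 2, -6, -4]
  [-37, -44, -15, -23, -21]
T^⊗4:
  [-17, -26, 3, -5, -3]
  [1, -8, 12, 4, 13]
  [-19, -37, -8, -16, -7]
  [-11, -29, 0, -8, 1]
  [-28, -46, -17, -25, -16]
Key observation: the optimum is the walk 4->3->4->3->5, with weight 6 + (-10) + 6 + (-1) = 1.
Optimal value attained by: walk 4->3->4->3->5.
Answer: (T^⊗4)[4][5] = 1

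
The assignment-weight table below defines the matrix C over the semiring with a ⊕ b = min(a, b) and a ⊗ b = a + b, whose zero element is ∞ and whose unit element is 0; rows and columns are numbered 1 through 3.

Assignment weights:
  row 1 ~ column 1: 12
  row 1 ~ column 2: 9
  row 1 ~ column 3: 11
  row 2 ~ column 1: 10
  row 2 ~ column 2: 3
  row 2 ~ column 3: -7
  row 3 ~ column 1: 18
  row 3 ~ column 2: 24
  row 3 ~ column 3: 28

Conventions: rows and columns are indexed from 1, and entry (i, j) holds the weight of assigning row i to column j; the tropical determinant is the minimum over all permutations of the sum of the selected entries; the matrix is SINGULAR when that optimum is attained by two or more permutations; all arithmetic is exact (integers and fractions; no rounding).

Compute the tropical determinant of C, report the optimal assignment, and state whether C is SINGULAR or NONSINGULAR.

σ = (1, 2, 3): 12 + 3 + 28 = 43
σ = (1, 3, 2): 12 + (-7) + 24 = 29
σ = (2, 1, 3): 9 + 10 + 28 = 47
σ = (2, 3, 1): 9 + (-7) + 18 = 20
σ = (3, 1, 2): 11 + 10 + 24 = 45
σ = (3, 2, 1): 11 + 3 + 18 = 32
Optimal value attained by: σ = (2, 3, 1).
Answer: det⊕(C) = 20; verdict: NONSINGULAR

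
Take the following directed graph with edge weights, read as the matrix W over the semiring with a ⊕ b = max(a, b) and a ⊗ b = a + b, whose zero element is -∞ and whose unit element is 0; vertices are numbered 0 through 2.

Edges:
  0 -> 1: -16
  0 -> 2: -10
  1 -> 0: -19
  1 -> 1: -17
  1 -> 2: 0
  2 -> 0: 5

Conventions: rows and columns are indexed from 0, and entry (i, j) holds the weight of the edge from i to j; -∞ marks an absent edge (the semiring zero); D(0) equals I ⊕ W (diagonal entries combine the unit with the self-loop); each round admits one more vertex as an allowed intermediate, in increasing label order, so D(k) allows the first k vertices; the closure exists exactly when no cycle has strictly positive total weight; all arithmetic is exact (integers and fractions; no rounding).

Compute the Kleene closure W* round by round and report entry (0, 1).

D(0):
  [0, -16, -10]
  [-19, 0, 0]
  [5, -∞, 0]
D(1):
  [0, -16, -10]
  [-19, 0, 0]
  [5, -11, 0]
D(2):
  [0, -16, -10]
  [-19, 0, 0]
  [5, -11, 0]
D(3):
  [0, -16, -10]
  [5, 0, 0]
  [5, -11, 0]
Answer: W*[0][1] = -16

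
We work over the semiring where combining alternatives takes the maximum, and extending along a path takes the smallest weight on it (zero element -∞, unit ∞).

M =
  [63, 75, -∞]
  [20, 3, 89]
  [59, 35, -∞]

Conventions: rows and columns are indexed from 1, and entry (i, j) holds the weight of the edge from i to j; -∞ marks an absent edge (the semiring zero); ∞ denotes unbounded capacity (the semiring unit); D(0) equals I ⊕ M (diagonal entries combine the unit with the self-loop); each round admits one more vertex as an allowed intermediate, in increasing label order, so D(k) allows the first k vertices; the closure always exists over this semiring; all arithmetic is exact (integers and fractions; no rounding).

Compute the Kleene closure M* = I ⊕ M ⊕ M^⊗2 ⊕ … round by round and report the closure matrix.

D(0):
  [∞, 75, -∞]
  [20, ∞, 89]
  [59, 35, ∞]
D(1):
  [∞, 75, -∞]
  [20, ∞, 89]
  [59, 59, ∞]
D(2):
  [∞, 75, 75]
  [20, ∞, 89]
  [59, 59, ∞]
D(3):
  [∞, 75, 75]
  [59, ∞, 89]
  [59, 59, ∞]
Answer: M* = [[∞, 75, 75], [59, ∞, 89], [59, 59, ∞]]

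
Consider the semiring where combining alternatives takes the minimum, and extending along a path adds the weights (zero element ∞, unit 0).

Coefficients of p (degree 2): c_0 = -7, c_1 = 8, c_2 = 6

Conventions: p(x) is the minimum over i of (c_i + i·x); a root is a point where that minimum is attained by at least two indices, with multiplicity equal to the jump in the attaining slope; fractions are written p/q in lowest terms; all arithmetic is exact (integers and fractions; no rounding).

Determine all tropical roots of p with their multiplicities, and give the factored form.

hull edge (i=0, c=-7) to (i=2, c=6): slope 13/2, span 2
Factored form: p(x) = 6 ⊗ (x ⊕ (-13/2)) ⊗ (x ⊕ (-13/2))
Answer: roots = -13/2 (mult 2)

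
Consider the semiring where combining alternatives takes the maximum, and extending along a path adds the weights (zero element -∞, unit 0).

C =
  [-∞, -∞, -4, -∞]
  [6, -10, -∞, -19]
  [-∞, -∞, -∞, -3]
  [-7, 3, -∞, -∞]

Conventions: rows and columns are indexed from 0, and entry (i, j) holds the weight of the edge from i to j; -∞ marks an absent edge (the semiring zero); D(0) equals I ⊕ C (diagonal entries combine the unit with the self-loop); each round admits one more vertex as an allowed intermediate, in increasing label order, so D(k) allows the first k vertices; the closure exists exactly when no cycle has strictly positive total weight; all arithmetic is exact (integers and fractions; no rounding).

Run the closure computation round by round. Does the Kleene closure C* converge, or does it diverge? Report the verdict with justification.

D(0):
  [0, -∞, -4, -∞]
  [6, 0, -∞, -19]
  [-∞, -∞, 0, -3]
  [-7, 3, -∞, 0]
D(1):
  [0, -∞, -4, -∞]
  [6, 0, 2, -19]
  [-∞, -∞, 0, -3]
  [-7, 3, -11, 0]
D(2):
  [0, -∞, -4, -∞]
  [6, 0, 2, -19]
  [-∞, -∞, 0, -3]
  [9, 3, 5, 0]
Detection: at round 3, diagonal entry (3, 3) turns strictly positive.
Key observation: the cycle 3->1->0->2->3 has total weight 3 + 6 + (-4) + (-3), which is strictly positive.
Answer: DIVERGES — positive cycle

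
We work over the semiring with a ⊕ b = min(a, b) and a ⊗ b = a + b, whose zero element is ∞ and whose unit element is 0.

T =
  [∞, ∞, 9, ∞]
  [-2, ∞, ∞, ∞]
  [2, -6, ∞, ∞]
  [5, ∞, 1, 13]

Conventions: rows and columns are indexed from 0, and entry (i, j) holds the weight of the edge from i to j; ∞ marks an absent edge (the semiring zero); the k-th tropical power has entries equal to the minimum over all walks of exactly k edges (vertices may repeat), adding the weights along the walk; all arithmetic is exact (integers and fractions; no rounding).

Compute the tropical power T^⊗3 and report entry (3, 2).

T^⊗2:
  [11, 3, ∞, ∞]
  [∞, ∞, 7, ∞]
  [-8, ∞, 11, ∞]
  [3, -5, 14, 26]
T^⊗3:
  [1, ∞, 20, ∞]
  [9, 1, ∞, ∞]
  [13, 5, 1, ∞]
  [-7, 8, 12, 39]
Key observation: the optimum is the walk 3->2->0->2, with weight 1 + 2 + 9 = 12.
Optimal value attained by: walk 3->2->0->2.
Answer: (T^⊗3)[3][2] = 12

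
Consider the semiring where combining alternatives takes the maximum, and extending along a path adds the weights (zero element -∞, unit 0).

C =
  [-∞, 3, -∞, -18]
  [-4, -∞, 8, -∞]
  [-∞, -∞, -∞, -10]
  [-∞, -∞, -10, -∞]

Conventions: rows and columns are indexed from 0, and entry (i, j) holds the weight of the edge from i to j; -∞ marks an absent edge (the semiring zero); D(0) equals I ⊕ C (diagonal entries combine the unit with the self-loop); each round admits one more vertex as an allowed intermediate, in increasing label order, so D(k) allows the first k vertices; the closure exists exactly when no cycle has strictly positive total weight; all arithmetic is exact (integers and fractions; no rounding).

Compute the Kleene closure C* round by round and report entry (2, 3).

D(0):
  [0, 3, -∞, -18]
  [-4, 0, 8, -∞]
  [-∞, -∞, 0, -10]
  [-∞, -∞, -10, 0]
D(1):
  [0, 3, -∞, -18]
  [-4, 0, 8, -22]
  [-∞, -∞, 0, -10]
  [-∞, -∞, -10, 0]
D(2):
  [0, 3, 11, -18]
  [-4, 0, 8, -22]
  [-∞, -∞, 0, -10]
  [-∞, -∞, -10, 0]
D(3):
  [0, 3, 11, 1]
  [-4, 0, 8, -2]
  [-∞, -∞, 0, -10]
  [-∞, -∞, -10, 0]
D(4):
  [0, 3, 11, 1]
  [-4, 0, 8, -2]
  [-∞, -∞, 0, -10]
  [-∞, -∞, -10, 0]
Answer: C*[2][3] = -10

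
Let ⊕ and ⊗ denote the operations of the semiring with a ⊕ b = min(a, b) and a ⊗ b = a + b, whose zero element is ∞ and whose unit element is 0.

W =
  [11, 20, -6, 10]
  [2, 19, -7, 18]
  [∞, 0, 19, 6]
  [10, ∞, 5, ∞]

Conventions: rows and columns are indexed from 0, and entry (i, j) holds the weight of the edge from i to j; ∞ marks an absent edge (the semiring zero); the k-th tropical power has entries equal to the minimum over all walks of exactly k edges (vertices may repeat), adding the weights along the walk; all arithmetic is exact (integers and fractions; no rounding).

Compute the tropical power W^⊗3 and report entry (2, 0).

W^⊗2:
  [20, -6, 5, 0]
  [13, -7, -4, -1]
  [2, 19, -7, 18]
  [21, 5, 4, 11]
W^⊗3:
  [-4, 5, -13, 11]
  [-5, -4, -14, 2]
  [13, -7, -4, -1]
  [7, 4, -2, 10]
Key observation: the optimum is the walk 2->1->0->0, with weight 0 + 2 + 11 = 13.
Optimal value attained by: walk 2->1->0->0.
Answer: (W^⊗3)[2][0] = 13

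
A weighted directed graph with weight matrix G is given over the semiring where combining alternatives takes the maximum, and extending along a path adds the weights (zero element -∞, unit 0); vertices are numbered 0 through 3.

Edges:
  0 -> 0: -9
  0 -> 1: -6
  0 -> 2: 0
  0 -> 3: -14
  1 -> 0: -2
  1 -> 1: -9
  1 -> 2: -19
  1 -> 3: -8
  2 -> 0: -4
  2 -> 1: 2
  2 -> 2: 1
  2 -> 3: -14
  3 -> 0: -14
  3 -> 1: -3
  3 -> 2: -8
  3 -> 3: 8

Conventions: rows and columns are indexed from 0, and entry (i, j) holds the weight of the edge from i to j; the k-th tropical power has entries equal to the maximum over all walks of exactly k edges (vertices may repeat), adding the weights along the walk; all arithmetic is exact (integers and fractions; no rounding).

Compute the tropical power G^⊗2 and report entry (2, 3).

G^⊗2:
  [-4, 2, 1, -6]
  [-11, -8, -2, 0]
  [0, 3, 2, -6]
  [-5, 5, 0, 16]
Key observation: the optimum is the walk 2->1->3, with weight 2 + (-8) = -6.
Optimal value attained by: walk 2->1->3.
Answer: (G^⊗2)[2][3] = -6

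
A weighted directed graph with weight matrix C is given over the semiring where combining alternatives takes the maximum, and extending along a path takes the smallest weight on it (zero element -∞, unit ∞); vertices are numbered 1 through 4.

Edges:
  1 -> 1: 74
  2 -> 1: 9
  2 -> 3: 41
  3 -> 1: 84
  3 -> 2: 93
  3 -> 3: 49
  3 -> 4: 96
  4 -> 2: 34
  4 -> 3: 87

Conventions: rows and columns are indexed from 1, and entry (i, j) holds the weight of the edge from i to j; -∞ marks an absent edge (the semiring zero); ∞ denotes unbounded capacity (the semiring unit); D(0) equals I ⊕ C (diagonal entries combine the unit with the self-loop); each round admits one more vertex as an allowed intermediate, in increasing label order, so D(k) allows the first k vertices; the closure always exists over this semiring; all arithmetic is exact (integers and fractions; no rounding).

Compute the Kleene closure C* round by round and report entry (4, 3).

D(0):
  [∞, -∞, -∞, -∞]
  [9, ∞, 41, -∞]
  [84, 93, ∞, 96]
  [-∞, 34, 87, ∞]
D(1):
  [∞, -∞, -∞, -∞]
  [9, ∞, 41, -∞]
  [84, 93, ∞, 96]
  [-∞, 34, 87, ∞]
D(2):
  [∞, -∞, -∞, -∞]
  [9, ∞, 41, -∞]
  [84, 93, ∞, 96]
  [9, 34, 87, ∞]
D(3):
  [∞, -∞, -∞, -∞]
  [41, ∞, 41, 41]
  [84, 93, ∞, 96]
  [84, 87, 87, ∞]
D(4):
  [∞, -∞, -∞, -∞]
  [41, ∞, 41, 41]
  [84, 93, ∞, 96]
  [84, 87, 87, ∞]
Answer: C*[4][3] = 87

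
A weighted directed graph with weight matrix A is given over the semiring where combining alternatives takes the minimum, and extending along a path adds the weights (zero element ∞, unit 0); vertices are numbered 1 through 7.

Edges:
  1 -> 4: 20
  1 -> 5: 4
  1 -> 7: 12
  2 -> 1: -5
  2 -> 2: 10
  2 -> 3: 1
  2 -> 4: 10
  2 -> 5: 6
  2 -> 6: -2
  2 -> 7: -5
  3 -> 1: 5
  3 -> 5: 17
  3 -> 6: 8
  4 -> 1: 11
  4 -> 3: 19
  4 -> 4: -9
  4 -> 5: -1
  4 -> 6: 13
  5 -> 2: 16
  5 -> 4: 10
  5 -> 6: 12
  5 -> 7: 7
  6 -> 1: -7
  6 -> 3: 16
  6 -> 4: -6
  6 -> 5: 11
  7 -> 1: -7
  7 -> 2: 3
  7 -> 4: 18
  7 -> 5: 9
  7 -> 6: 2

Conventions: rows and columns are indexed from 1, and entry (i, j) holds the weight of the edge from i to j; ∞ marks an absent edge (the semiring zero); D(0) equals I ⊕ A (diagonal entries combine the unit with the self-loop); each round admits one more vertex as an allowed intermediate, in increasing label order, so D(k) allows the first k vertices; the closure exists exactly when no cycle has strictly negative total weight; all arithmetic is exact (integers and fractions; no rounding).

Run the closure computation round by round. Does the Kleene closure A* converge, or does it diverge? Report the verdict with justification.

Detection: at round 0, diagonal entry (4, 4) turns strictly negative.
Key observation: the cycle 4->4 has total weight (-9), which is strictly negative.
Answer: DIVERGES — negative cycle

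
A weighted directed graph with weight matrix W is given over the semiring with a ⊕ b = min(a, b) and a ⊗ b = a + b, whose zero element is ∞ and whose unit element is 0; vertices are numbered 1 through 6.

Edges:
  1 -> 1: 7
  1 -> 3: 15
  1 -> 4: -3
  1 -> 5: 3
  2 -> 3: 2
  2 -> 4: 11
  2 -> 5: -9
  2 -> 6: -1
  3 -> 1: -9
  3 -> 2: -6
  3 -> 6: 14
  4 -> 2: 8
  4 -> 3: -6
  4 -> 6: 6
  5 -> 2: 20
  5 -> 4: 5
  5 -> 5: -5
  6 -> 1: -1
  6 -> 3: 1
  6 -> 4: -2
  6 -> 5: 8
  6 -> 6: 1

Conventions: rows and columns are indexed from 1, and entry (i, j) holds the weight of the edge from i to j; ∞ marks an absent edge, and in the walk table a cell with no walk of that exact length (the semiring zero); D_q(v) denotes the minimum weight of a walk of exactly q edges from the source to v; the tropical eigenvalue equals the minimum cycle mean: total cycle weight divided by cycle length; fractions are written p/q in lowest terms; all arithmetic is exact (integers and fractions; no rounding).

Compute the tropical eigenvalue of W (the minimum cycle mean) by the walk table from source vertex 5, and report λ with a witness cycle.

q=0: [∞, ∞, ∞, ∞, 0, ∞]
q=1: [∞, 20, ∞, 5, -5, ∞]
q=2: [∞, 13, -1, 0, -10, 11]
q=3: [-10, -7, -6, -5, -15, 6]
q=4: [-15, -12, -11, -13, -20, -8]
q=5: [-20, -17, -19, -18, -25, -13]
q=6: [-28, -25, -24, -23, -30, -18]
Optimal cycle mean attained by: cycle 1->4->3->1, total (-3) + (-6) + (-9), length 3.
Answer: λ = -6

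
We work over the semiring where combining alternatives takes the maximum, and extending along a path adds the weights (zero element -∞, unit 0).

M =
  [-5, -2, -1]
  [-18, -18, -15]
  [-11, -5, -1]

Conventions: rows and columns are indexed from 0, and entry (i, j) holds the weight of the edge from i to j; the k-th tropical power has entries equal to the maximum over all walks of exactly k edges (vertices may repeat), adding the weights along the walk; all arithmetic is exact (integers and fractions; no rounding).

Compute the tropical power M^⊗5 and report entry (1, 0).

M^⊗2:
  [-10, -6, -2]
  [-23, -20, -16]
  [-12, -6, -2]
M^⊗3:
  [-13, -7, -3]
  [-27, -21, -17]
  [-13, -7, -3]
M^⊗4:
  [-14, -8, -4]
  [-28, -22, -18]
  [-14, -8, -4]
M^⊗5:
  [-15, -9, -5]
  [-29, -23, -19]
  [-15, -9, -5]
Key observation: the optimum is the walk 1->2->2->2->2->0, with weight (-15) + (-1) + (-1) + (-1) + (-11) = -29.
Optimal value attained by: walk 1->2->2->2->2->0.
Answer: (M^⊗5)[1][0] = -29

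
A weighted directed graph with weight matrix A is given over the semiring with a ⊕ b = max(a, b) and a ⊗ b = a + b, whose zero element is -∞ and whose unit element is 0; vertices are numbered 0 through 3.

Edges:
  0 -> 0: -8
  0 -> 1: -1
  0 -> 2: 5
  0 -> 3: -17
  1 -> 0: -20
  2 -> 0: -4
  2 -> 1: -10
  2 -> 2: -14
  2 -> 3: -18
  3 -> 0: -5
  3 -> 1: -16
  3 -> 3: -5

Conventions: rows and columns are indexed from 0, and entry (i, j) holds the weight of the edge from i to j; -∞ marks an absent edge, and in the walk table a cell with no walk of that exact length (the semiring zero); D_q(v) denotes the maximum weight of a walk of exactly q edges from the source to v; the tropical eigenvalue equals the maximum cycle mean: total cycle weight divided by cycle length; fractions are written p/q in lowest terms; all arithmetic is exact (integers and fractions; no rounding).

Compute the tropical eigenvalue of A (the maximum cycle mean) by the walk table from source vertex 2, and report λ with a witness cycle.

q=0: [-∞, -∞, 0, -∞]
q=1: [-4, -10, -14, -18]
q=2: [-12, -5, 1, -21]
q=3: [-3, -9, -7, -17]
q=4: [-11, -4, 2, -20]
Optimal cycle mean attained by: cycle 0->2->0, total 5 + (-4), length 2.
Answer: λ = 1/2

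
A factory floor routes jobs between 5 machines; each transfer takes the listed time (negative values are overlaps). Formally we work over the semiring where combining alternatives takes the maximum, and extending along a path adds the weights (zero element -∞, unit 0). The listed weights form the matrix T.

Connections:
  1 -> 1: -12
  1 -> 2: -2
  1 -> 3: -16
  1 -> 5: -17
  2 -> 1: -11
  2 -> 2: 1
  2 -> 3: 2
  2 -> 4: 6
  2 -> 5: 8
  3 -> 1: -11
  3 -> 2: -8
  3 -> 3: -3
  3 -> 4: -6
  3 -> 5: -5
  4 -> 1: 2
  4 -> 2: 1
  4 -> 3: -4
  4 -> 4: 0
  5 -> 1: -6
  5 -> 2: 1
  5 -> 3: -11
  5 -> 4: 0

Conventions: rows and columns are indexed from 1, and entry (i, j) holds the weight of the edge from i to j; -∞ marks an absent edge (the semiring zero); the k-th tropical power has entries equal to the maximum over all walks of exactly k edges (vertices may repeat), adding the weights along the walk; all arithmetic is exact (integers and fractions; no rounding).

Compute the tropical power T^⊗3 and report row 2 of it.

T^⊗2:
  [-13, -1, 0, 4, 6]
  [8, 9, 3, 8, 9]
  [-4, -4, -6, -2, 0]
  [2, 2, 3, 7, 9]
  [2, 2, 3, 7, 9]
T^⊗3:
  [6, 7, 1, 6, 7]
  [10, 10, 11, 15, 17]
  [0, 1, -2, 2, 4]
  [9, 10, 4, 9, 10]
  [9, 10, 4, 9, 10]
Answer: row 2 of T^⊗3 = [10, 10, 11, 15, 17]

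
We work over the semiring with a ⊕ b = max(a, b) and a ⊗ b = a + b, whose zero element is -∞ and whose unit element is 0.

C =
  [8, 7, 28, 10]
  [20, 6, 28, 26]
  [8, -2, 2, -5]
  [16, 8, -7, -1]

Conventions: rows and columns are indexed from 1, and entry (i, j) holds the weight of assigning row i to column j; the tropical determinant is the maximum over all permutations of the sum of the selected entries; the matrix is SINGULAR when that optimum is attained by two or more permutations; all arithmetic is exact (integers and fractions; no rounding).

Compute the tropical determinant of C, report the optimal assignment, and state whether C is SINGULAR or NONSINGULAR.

σ = (1, 2, 3, 4): 8 + 6 + 2 + (-1) = 15
σ = (1, 2, 4, 3): 8 + 6 + (-5) + (-7) = 2
σ = (1, 3, 2, 4): 8 + 28 + (-2) + (-1) = 33
σ = (1, 3, 4, 2): 8 + 28 + (-5) + 8 = 39
σ = (1, 4, 2, 3): 8 + 26 + (-2) + (-7) = 25
σ = (1, 4, 3, 2): 8 + 26 + 2 + 8 = 44
σ = (2, 1, 3, 4): 7 + 20 + 2 + (-1) = 28
σ = (2, 1, 4, 3): 7 + 20 + (-5) + (-7) = 15
σ = (2, 3, 1, 4): 7 + 28 + 8 + (-1) = 42
σ = (2, 3, 4, 1): 7 + 28 + (-5) + 16 = 46
σ = (2, 4, 1, 3): 7 + 26 + 8 + (-7) = 34
σ = (2, 4, 3, 1): 7 + 26 + 2 + 16 = 51
σ = (3, 1, 2, 4): 28 + 20 + (-2) + (-1) = 45
σ = (3, 1, 4, 2): 28 + 20 + (-5) + 8 = 51
σ = (3, 2, 1, 4): 28 + 6 + 8 + (-1) = 41
σ = (3, 2, 4, 1): 28 + 6 + (-5) + 16 = 45
σ = (3, 4, 1, 2): 28 + 26 + 8 + 8 = 70
σ = (3, 4, 2, 1): 28 + 26 + (-2) + 16 = 68
σ = (4, 1, 2, 3): 10 + 20 + (-2) + (-7) = 21
σ = (4, 1, 3, 2): 10 + 20 + 2 + 8 = 40
σ = (4, 2, 1, 3): 10 + 6 + 8 + (-7) = 17
σ = (4, 2, 3, 1): 10 + 6 + 2 + 16 = 34
σ = (4, 3, 1, 2): 10 + 28 + 8 + 8 = 54
σ = (4, 3, 2, 1): 10 + 28 + (-2) + 16 = 52
Optimal value attained by: σ = (3, 4, 1, 2).
Answer: det⊕(C) = 70; verdict: NONSINGULAR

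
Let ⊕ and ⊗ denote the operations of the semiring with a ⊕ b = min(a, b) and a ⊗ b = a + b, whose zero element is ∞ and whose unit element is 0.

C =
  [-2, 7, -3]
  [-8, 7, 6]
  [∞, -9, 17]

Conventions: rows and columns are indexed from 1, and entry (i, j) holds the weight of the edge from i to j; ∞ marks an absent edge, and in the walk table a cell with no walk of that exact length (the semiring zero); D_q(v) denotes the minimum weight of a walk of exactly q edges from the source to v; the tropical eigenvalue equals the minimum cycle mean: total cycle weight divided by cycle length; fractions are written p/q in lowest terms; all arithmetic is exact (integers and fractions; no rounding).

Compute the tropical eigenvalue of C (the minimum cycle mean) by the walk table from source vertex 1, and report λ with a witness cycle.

q=0: [0, ∞, ∞]
q=1: [-2, 7, -3]
q=2: [-4, -12, -5]
q=3: [-20, -14, -7]
Optimal cycle mean attained by: cycle 1->3->2->1, total (-3) + (-9) + (-8), length 3.
Answer: λ = -20/3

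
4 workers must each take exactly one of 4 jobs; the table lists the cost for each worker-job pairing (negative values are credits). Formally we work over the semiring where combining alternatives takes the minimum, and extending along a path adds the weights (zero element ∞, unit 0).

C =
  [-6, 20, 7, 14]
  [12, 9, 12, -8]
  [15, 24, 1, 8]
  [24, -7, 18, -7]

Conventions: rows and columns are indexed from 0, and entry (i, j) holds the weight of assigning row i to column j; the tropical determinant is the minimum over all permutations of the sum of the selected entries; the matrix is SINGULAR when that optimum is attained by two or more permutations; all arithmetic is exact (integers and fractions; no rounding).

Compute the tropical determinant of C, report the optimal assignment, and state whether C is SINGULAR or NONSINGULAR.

σ = (0, 1, 2, 3): (-6) + 9 + 1 + (-7) = -3
σ = (0, 1, 3, 2): (-6) + 9 + 8 + 18 = 29
σ = (0, 2, 1, 3): (-6) + 12 + 24 + (-7) = 23
σ = (0, 2, 3, 1): (-6) + 12 + 8 + (-7) = 7
σ = (0, 3, 1, 2): (-6) + (-8) + 24 + 18 = 28
σ = (0, 3, 2, 1): (-6) + (-8) + 1 + (-7) = -20
σ = (1, 0, 2, 3): 20 + 12 + 1 + (-7) = 26
σ = (1, 0, 3, 2): 20 + 12 + 8 + 18 = 58
σ = (1, 2, 0, 3): 20 + 12 + 15 + (-7) = 40
σ = (1, 2, 3, 0): 20 + 12 + 8 + 24 = 64
σ = (1, 3, 0, 2): 20 + (-8) + 15 + 18 = 45
σ = (1, 3, 2, 0): 20 + (-8) + 1 + 24 = 37
σ = (2, 0, 1, 3): 7 + 12 + 24 + (-7) = 36
σ = (2, 0, 3, 1): 7 + 12 + 8 + (-7) = 20
σ = (2, 1, 0, 3): 7 + 9 + 15 + (-7) = 24
σ = (2, 1, 3, 0): 7 + 9 + 8 + 24 = 48
σ = (2, 3, 0, 1): 7 + (-8) + 15 + (-7) = 7
σ = (2, 3, 1, 0): 7 + (-8) + 24 + 24 = 47
σ = (3, 0, 1, 2): 14 + 12 + 24 + 18 = 68
σ = (3, 0, 2, 1): 14 + 12 + 1 + (-7) = 20
σ = (3, 1, 0, 2): 14 + 9 + 15 + 18 = 56
σ = (3, 1, 2, 0): 14 + 9 + 1 + 24 = 48
σ = (3, 2, 0, 1): 14 + 12 + 15 + (-7) = 34
σ = (3, 2, 1, 0): 14 + 12 + 24 + 24 = 74
Optimal value attained by: σ = (0, 3, 2, 1).
Answer: det⊕(C) = -20; verdict: NONSINGULAR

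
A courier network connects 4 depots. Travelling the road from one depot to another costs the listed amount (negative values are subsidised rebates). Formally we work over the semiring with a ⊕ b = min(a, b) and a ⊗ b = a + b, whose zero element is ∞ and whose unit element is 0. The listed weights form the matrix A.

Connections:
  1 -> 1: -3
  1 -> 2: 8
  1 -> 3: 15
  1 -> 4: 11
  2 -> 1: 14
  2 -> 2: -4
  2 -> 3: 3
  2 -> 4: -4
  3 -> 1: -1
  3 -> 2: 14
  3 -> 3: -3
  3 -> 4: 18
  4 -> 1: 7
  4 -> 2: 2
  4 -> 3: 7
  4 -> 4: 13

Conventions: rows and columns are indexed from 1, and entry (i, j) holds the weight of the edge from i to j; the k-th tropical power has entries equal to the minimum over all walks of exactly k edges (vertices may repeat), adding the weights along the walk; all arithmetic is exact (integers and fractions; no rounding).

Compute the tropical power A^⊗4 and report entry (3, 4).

A^⊗2:
  [-6, 4, 11, 4]
  [2, -8, -1, -8]
  [-4, 7, -6, 10]
  [4, -2, 4, -2]
A^⊗3:
  [-9, 0, 7, 0]
  [-2, -12, -5, -12]
  [-7, 3, -9, 3]
  [1, -6, 1, -6]
A^⊗4:
  [-12, -4, 3, -4]
  [-6, -16, -9, -16]
  [-10, -1, -12, -1]
  [-2, -10, -3, -10]
Key observation: the optimum is the walk 3->1->2->2->4, with weight (-1) + 8 + (-4) + (-4) = -1.
Optimal value attained by: walk 3->1->2->2->4.
Answer: (A^⊗4)[3][4] = -1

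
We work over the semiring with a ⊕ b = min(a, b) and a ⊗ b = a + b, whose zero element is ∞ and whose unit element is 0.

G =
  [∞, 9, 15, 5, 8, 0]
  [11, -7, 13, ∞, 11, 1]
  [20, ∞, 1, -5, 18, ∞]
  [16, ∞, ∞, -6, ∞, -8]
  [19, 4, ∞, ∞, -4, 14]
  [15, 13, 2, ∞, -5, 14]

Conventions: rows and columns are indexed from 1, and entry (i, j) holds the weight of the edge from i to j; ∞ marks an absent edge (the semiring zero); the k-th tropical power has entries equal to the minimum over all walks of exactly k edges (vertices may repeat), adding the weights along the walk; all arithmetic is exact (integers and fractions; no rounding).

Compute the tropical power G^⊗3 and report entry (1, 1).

G^⊗2:
  [15, 2, 2, -1, -5, -3]
  [4, -14, 3, 8, -4, -6]
  [11, 22, 2, -11, 14, -13]
  [7, 5, -6, -12, -13, -14]
  [15, -3, 16, 24, -8, 5]
  [14, -1, 3, -3, -9, 9]
G^⊗3:
  [12, -5, -1, -7, -9, -9]
  [-3, -21, -4, -2, -11, -13]
  [2, 0, -11, -17, -18, -19]
  [1, -9, -12, -18, -19, -20]
  [8, -10, 7, 11, -12, -2]
  [10, -8, 4, -9, -13, -11]
Key observation: the optimum is the walk 1->4->6->1, with weight 5 + (-8) + 15 = 12.
Optimal value attained by: walk 1->4->6->1.
Answer: (G^⊗3)[1][1] = 12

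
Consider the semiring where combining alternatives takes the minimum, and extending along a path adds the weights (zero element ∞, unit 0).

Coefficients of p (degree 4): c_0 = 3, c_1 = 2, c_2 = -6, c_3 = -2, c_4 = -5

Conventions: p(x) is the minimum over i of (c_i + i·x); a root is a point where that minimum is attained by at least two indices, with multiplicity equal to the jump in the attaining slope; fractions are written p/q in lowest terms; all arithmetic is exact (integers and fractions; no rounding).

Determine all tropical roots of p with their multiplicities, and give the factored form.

hull edge (i=0, c=3) to (i=2, c=-6): slope -9/2, span 2
hull edge (i=2, c=-6) to (i=4, c=-5): slope 1/2, span 2
Factored form: p(x) = -5 ⊗ (x ⊕ (-1/2)) ⊗ (x ⊕ (-1/2)) ⊗ (x ⊕ 9/2) ⊗ (x ⊕ 9/2)
Answer: roots = -1/2 (mult 2), 9/2 (mult 2)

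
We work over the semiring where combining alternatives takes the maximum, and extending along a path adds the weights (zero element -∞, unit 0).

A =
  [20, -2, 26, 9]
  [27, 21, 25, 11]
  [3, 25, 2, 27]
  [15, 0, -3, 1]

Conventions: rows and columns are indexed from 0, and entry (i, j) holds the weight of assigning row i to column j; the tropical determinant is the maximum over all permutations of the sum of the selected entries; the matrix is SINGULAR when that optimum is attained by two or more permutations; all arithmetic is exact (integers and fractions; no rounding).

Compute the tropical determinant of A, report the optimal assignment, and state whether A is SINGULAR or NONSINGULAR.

σ = (0, 1, 2, 3): 20 + 21 + 2 + 1 = 44
σ = (0, 1, 3, 2): 20 + 21 + 27 + (-3) = 65
σ = (0, 2, 1, 3): 20 + 25 + 25 + 1 = 71
σ = (0, 2, 3, 1): 20 + 25 + 27 + 0 = 72
σ = (0, 3, 1, 2): 20 + 11 + 25 + (-3) = 53
σ = (0, 3, 2, 1): 20 + 11 + 2 + 0 = 33
σ = (1, 0, 2, 3): (-2) + 27 + 2 + 1 = 28
σ = (1, 0, 3, 2): (-2) + 27 + 27 + (-3) = 49
σ = (1, 2, 0, 3): (-2) + 25 + 3 + 1 = 27
σ = (1, 2, 3, 0): (-2) + 25 + 27 + 15 = 65
σ = (1, 3, 0, 2): (-2) + 11 + 3 + (-3) = 9
σ = (1, 3, 2, 0): (-2) + 11 + 2 + 15 = 26
σ = (2, 0, 1, 3): 26 + 27 + 25 + 1 = 79
σ = (2, 0, 3, 1): 26 + 27 + 27 + 0 = 80
σ = (2, 1, 0, 3): 26 + 21 + 3 + 1 = 51
σ = (2, 1, 3, 0): 26 + 21 + 27 + 15 = 89
σ = (2, 3, 0, 1): 26 + 11 + 3 + 0 = 40
σ = (2, 3, 1, 0): 26 + 11 + 25 + 15 = 77
σ = (3, 0, 1, 2): 9 + 27 + 25 + (-3) = 58
σ = (3, 0, 2, 1): 9 + 27 + 2 + 0 = 38
σ = (3, 1, 0, 2): 9 + 21 + 3 + (-3) = 30
σ = (3, 1, 2, 0): 9 + 21 + 2 + 15 = 47
σ = (3, 2, 0, 1): 9 + 25 + 3 + 0 = 37
σ = (3, 2, 1, 0): 9 + 25 + 25 + 15 = 74
Optimal value attained by: σ = (2, 1, 3, 0).
Answer: det⊕(A) = 89; verdict: NONSINGULAR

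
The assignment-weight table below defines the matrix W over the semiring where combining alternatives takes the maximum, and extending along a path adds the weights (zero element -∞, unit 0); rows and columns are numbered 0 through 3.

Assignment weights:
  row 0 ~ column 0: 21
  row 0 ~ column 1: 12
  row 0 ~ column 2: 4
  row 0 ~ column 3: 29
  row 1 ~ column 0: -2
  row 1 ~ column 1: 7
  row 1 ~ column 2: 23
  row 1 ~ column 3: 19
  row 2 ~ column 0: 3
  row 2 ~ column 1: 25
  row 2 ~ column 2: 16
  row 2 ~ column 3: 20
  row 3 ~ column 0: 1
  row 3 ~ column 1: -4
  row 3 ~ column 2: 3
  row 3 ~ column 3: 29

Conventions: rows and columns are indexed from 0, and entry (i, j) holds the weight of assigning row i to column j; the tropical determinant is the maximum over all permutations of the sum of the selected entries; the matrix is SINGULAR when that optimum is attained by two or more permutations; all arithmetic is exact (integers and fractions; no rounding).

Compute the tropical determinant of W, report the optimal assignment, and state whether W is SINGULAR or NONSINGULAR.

σ = (0, 1, 2, 3): 21 + 7 + 16 + 29 = 73
σ = (0, 1, 3, 2): 21 + 7 + 20 + 3 = 51
σ = (0, 2, 1, 3): 21 + 23 + 25 + 29 = 98
σ = (0, 2, 3, 1): 21 + 23 + 20 + (-4) = 60
σ = (0, 3, 1, 2): 21 + 19 + 25 + 3 = 68
σ = (0, 3, 2, 1): 21 + 19 + 16 + (-4) = 52
σ = (1, 0, 2, 3): 12 + (-2) + 16 + 29 = 55
σ = (1, 0, 3, 2): 12 + (-2) + 20 + 3 = 33
σ = (1, 2, 0, 3): 12 + 23 + 3 + 29 = 67
σ = (1, 2, 3, 0): 12 + 23 + 20 + 1 = 56
σ = (1, 3, 0, 2): 12 + 19 + 3 + 3 = 37
σ = (1, 3, 2, 0): 12 + 19 + 16 + 1 = 48
σ = (2, 0, 1, 3): 4 + (-2) + 25 + 29 = 56
σ = (2, 0, 3, 1): 4 + (-2) + 20 + (-4) = 18
σ = (2, 1, 0, 3): 4 + 7 + 3 + 29 = 43
σ = (2, 1, 3, 0): 4 + 7 + 20 + 1 = 32
σ = (2, 3, 0, 1): 4 + 19 + 3 + (-4) = 22
σ = (2, 3, 1, 0): 4 + 19 + 25 + 1 = 49
σ = (3, 0, 1, 2): 29 + (-2) + 25 + 3 = 55
σ = (3, 0, 2, 1): 29 + (-2) + 16 + (-4) = 39
σ = (3, 1, 0, 2): 29 + 7 + 3 + 3 = 42
σ = (3, 1, 2, 0): 29 + 7 + 16 + 1 = 53
σ = (3, 2, 0, 1): 29 + 23 + 3 + (-4) = 51
σ = (3, 2, 1, 0): 29 + 23 + 25 + 1 = 78
Optimal value attained by: σ = (0, 2, 1, 3).
Answer: det⊕(W) = 98; verdict: NONSINGULAR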